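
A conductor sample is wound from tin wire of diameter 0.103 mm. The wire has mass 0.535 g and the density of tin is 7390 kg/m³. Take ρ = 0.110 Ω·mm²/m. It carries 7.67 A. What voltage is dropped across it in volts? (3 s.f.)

ρ = 0.110 Ω·mm²/m = 1.10×10^-7 Ω·m
A = π(d/2)² = π(5.1500e-05 m)² = 8.3323e-09 m²
L = m/(density·A) = 5.350×10^-4/(7390×8.3323e-09) = 8.689 m
R = ρL/A = (1.10×10^-7)(8.689)/(8.3323e-09) = 114.7 Ω
V = IR = 7.67 × 114.7 = 880 V

880 V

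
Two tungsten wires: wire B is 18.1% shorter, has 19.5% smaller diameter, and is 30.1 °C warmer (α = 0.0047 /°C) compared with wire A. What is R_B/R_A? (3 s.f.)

R ∝ ρL/d² with ρ ∝ (1+αΔT), so R_B/R_A = (1 − 18.1/100) × (1 − 19.5/100)⁻² × (1 + 0.0047×30.1)
= 0.819 × 1.543 × 1.141 = 1.44

1.44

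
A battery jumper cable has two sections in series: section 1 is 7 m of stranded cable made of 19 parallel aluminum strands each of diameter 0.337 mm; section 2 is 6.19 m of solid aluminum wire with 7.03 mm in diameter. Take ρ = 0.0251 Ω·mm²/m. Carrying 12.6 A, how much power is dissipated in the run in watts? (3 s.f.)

ρ = 0.0251 Ω·mm²/m = 2.51×10^-8 Ω·m
Section 1: A_strand = π(1.6850e-04)² = 8.920e-08 m²; R₁ = ρL/(N·A_s) = (2.51×10^-8)(7)/(19×8.920e-08) = 0.1037 Ω
Section 2: A = π(d/2)² = π(3.5150e-03 m)² = 3.882e-05 m²
R₂ = (2.51×10^-8)(6.19)/(3.882e-05) = 0.004003 Ω
R = R₁ + R₂ = 0.1077 Ω
P = I²R = (12.6)² × 0.1077 = 17.1 W

17.1 W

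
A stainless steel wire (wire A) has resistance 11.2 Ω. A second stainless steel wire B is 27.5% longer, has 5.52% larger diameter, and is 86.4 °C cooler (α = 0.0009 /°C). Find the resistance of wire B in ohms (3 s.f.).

11.8 Ω

R ∝ ρL/d² with ρ ∝ (1+αΔT), so R_B/R_A = (1 + 27.5/100) × (1 + 5.52/100)⁻² × (1 − 0.0009×86.4)
= 1.275 × 0.8981 × 0.9222 = 1.056
R_B = 1.056 × 11.2 = 11.8 Ω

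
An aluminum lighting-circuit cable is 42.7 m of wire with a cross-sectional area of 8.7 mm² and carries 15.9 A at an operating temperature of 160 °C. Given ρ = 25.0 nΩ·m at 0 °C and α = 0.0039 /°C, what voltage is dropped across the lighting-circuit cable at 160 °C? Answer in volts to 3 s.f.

ρ = 25.0 nΩ·m = 2.50×10^-8 Ω·m
A = 8.7 mm² = 8.700e-06 m²
R₍0₎ = ρL/A = (2.50×10^-8)(42.7)/(8.700e-06) = 0.1227 Ω
R₍160₎ = R₍0₎(1 + αΔT) = 0.1227 × (1 + 0.0039×160) = 0.1993 Ω
V = IR = 15.9 × 0.1993 = 3.17 V

3.17 V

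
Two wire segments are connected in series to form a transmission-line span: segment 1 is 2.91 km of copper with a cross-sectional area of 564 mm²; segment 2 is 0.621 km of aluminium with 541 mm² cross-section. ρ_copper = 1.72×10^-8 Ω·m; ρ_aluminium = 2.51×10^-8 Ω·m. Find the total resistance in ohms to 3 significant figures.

Segment 1: A = 564 mm² = 5.640e-04 m²
R₁ = ρL/A = (1.72×10^-8)(2910)/(5.640e-04) = 0.08874 Ω
Segment 2: A = 541 mm² = 5.410e-04 m²
R₂ = (2.51×10^-8)(621)/(5.410e-04) = 0.02881 Ω
R = R₁ + R₂ = 0.118 Ω

0.118 Ω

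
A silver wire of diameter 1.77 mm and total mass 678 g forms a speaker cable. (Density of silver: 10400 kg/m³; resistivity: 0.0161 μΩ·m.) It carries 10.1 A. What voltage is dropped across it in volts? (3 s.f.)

1.75 V

ρ = 0.0161 μΩ·m = 1.61×10^-8 Ω·m
A = π(d/2)² = π(8.8500e-04 m)² = 2.4606e-06 m²
L = m/(density·A) = 0.678/(10400×2.4606e-06) = 26.49 m
R = ρL/A = (1.61×10^-8)(26.49)/(2.4606e-06) = 0.1734 Ω
V = IR = 10.1 × 0.1734 = 1.75 V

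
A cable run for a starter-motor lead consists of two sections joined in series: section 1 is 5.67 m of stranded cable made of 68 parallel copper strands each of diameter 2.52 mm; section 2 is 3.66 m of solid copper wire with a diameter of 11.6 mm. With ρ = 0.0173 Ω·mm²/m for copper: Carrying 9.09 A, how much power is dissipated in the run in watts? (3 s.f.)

0.0734 W

ρ = 0.0173 Ω·mm²/m = 1.73×10^-8 Ω·m
Section 1: A_strand = π(1.2600e-03)² = 4.988e-06 m²; R₁ = ρL/(N·A_s) = (1.73×10^-8)(5.67)/(68×4.988e-06) = 2.892×10^-4 Ω
Section 2: A = π(d/2)² = π(5.8000e-03 m)² = 1.057e-04 m²
R₂ = (1.73×10^-8)(3.66)/(1.057e-04) = 5.991×10^-4 Ω
R = R₁ + R₂ = 8.884×10^-4 Ω
P = I²R = (9.09)² × 8.884×10^-4 = 0.0734 W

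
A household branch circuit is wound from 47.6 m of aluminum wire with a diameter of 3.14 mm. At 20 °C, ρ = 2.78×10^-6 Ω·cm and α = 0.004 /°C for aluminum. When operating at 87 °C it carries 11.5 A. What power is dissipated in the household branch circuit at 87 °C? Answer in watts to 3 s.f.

28.7 W

ρ = 2.78×10^-6 Ω·cm = 2.78×10^-8 Ω·m
A = π(d/2)² = π(1.5700e-03 m)² = 7.744e-06 m²
R₍20₎ = ρL/A = (2.78×10^-8)(47.6)/(7.744e-06) = 0.1709 Ω
R₍87₎ = R₍20₎(1 + αΔT) = 0.1709 × (1 + 0.004×67) = 0.2167 Ω
P = I²R = (11.5)² × 0.2167 = 28.7 W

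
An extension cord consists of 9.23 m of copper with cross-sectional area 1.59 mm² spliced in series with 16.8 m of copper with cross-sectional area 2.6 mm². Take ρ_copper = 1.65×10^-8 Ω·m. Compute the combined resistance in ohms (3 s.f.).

Segment 1: A = 1.59 mm² = 1.590e-06 m²
R₁ = ρL/A = (1.65×10^-8)(9.23)/(1.590e-06) = 0.09578 Ω
Segment 2: A = 2.6 mm² = 2.600e-06 m²
R₂ = (1.65×10^-8)(16.8)/(2.600e-06) = 0.1066 Ω
R = R₁ + R₂ = 0.202 Ω

0.202 Ω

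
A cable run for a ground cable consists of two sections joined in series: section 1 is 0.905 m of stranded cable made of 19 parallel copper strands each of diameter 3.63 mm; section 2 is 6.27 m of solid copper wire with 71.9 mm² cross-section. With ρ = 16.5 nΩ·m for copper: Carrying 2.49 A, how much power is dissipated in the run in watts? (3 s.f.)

ρ = 16.5 nΩ·m = 1.65×10^-8 Ω·m
Section 1: A_strand = π(1.8150e-03)² = 1.035e-05 m²; R₁ = ρL/(N·A_s) = (1.65×10^-8)(0.905)/(19×1.035e-05) = 7.594×10^-5 Ω
Section 2: A = 71.9 mm² = 7.190e-05 m²
R₂ = (1.65×10^-8)(6.27)/(7.190e-05) = 0.001439 Ω
R = R₁ + R₂ = 0.001515 Ω
P = I²R = (2.49)² × 0.001515 = 0.00939 W

0.00939 W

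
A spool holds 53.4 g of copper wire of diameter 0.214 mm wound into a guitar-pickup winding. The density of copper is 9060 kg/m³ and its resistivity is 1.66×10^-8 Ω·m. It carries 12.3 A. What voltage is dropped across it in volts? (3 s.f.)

930 V

A = π(d/2)² = π(1.0700e-04 m)² = 3.5968e-08 m²
L = m/(density·A) = 0.0534/(9060×3.5968e-08) = 163.9 m
R = ρL/A = (1.66×10^-8)(163.9)/(3.5968e-08) = 75.63 Ω
V = IR = 12.3 × 75.63 = 930 V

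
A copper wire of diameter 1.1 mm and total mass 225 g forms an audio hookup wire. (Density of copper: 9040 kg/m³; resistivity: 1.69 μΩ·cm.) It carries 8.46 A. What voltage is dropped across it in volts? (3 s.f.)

ρ = 1.69 μΩ·cm = 1.69×10^-8 Ω·m
A = π(d/2)² = π(5.5000e-04 m)² = 9.5033e-07 m²
L = m/(density·A) = 0.225/(9040×9.5033e-07) = 26.19 m
R = ρL/A = (1.69×10^-8)(26.19)/(9.5033e-07) = 0.4657 Ω
V = IR = 8.46 × 0.4657 = 3.94 V

3.94 V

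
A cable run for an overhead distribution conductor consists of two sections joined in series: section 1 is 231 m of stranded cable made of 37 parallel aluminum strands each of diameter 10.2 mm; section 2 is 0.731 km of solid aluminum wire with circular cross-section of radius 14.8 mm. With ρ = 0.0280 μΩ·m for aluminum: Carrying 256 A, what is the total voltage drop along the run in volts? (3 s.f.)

ρ = 0.0280 μΩ·m = 2.80×10^-8 Ω·m
Section 1: A_strand = π(5.1000e-03)² = 8.171e-05 m²; R₁ = ρL/(N·A_s) = (2.80×10^-8)(231)/(37×8.171e-05) = 0.002139 Ω
Section 2: A = πr² = π(1.4800e-02 m)² = 6.881e-04 m²
R₂ = (2.80×10^-8)(731)/(6.881e-04) = 0.02974 Ω
R = R₁ + R₂ = 0.03188 Ω
V = IR = 256 × 0.03188 = 8.16 V

8.16 V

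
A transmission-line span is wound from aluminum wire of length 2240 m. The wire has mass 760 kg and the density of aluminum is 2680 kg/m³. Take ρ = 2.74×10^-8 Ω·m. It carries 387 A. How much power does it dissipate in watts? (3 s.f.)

72600 W

A = m/(density·L) = 760/(2680×2240) = 1.2660e-04 m²
R = ρL/A = (2.74×10^-8)(2240)/(1.2660e-04) = 0.4848 Ω
P = I²R = (387)² × 0.4848 = 72600 W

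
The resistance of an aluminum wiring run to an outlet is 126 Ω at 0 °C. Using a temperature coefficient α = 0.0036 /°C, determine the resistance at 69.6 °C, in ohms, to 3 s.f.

158 Ω

ΔT = 69.6 − 0 = 69.6 °C
R = R₀(1 + αΔT) = 126 × (1 + 0.0036×69.6) = 126 × 1.251 = 158 Ω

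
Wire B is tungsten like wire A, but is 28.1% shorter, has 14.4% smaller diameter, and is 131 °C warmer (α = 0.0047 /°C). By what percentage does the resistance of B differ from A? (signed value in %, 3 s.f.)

R ∝ ρL/d² with ρ ∝ (1+αΔT), so R_B/R_A = (1 − 28.1/100) × (1 − 14.4/100)⁻² × (1 + 0.0047×131)
= 0.719 × 1.365 × 1.616 = 1.585
(R_B − R_A)/R_A = 1.585 − 1 = 58.5%

58.5%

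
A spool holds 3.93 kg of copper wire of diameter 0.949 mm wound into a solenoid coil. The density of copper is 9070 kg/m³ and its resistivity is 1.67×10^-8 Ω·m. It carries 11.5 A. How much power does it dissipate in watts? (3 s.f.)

1910 W

A = π(d/2)² = π(4.7450e-04 m)² = 7.0733e-07 m²
L = m/(density·A) = 3.93/(9070×7.0733e-07) = 612.6 m
R = ρL/A = (1.67×10^-8)(612.6)/(7.0733e-07) = 14.46 Ω
P = I²R = (11.5)² × 14.46 = 1910 W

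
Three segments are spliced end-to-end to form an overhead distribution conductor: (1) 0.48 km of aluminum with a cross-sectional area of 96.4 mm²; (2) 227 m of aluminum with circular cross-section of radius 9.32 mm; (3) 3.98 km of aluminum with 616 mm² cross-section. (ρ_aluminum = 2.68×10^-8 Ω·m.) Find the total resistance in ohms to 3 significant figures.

Seg 1: A = 96.4 mm² = 9.640e-05 m²
R_1 = (2.68×10^-8)(480)/(9.640e-05) = 0.1334 Ω
Seg 2: A = πr² = π(9.3200e-03 m)² = 2.729e-04 m²
R_2 = (2.68×10^-8)(227)/(2.729e-04) = 0.02229 Ω
Seg 3: A = 616 mm² = 6.160e-04 m²
R_3 = (2.68×10^-8)(3980)/(6.160e-04) = 0.1732 Ω
R_total = R_1 + R_2 + R_3 = 0.329 Ω

0.329 Ω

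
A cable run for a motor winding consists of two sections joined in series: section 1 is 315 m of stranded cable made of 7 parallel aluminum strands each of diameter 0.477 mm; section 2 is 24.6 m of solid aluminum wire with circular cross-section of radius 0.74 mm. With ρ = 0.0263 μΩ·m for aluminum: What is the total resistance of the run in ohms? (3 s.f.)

7.00 Ω

ρ = 0.0263 μΩ·m = 2.63×10^-8 Ω·m
Section 1: A_strand = π(2.3850e-04)² = 1.787e-07 m²; R₁ = ρL/(N·A_s) = (2.63×10^-8)(315)/(7×1.787e-07) = 6.623 Ω
Section 2: A = πr² = π(7.4000e-04 m)² = 1.720e-06 m²
R₂ = (2.63×10^-8)(24.6)/(1.720e-06) = 0.3761 Ω
R = R₁ + R₂ = 7.00 Ω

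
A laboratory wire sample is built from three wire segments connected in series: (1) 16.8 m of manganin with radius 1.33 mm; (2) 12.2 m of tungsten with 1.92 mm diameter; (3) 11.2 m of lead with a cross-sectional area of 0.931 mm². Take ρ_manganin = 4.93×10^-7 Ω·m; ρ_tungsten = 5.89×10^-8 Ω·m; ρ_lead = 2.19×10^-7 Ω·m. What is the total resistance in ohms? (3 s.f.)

4.37 Ω

Seg 1: A = πr² = π(1.3300e-03 m)² = 5.557e-06 m²
R_1 = (4.93×10^-7)(16.8)/(5.557e-06) = 1.49 Ω
Seg 2: A = π(d/2)² = π(9.6000e-04 m)² = 2.895e-06 m²
R_2 = (5.89×10^-8)(12.2)/(2.895e-06) = 0.2482 Ω
Seg 3: A = 0.931 mm² = 9.310e-07 m²
R_3 = (2.19×10^-7)(11.2)/(9.310e-07) = 2.635 Ω
R_total = R_1 + R_2 + R_3 = 4.37 Ω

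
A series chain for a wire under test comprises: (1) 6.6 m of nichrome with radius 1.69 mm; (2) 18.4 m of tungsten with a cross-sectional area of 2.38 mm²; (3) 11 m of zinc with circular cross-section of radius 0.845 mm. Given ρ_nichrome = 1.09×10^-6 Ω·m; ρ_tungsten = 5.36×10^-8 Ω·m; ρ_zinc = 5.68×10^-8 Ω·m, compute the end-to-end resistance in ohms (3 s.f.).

Seg 1: A = πr² = π(1.6900e-03 m)² = 8.973e-06 m²
R_1 = (1.09×10^-6)(6.6)/(8.973e-06) = 0.8018 Ω
Seg 2: A = 2.38 mm² = 2.380e-06 m²
R_2 = (5.36×10^-8)(18.4)/(2.380e-06) = 0.4144 Ω
Seg 3: A = πr² = π(8.4500e-04 m)² = 2.243e-06 m²
R_3 = (5.68×10^-8)(11)/(2.243e-06) = 0.2785 Ω
R_total = R_1 + R_2 + R_3 = 1.49 Ω

1.49 Ω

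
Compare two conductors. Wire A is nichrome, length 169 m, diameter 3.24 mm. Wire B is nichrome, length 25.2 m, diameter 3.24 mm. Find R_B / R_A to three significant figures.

0.149

R ∝ ρL/d², so R_B/R_A = (L_B/L_A)
= (25.2/169) = 0.149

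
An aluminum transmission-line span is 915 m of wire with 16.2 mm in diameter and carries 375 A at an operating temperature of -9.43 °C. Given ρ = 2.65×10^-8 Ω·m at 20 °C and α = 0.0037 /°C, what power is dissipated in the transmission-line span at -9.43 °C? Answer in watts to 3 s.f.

14700 W

A = π(d/2)² = π(8.1000e-03 m)² = 2.061e-04 m²
R₍20₎ = ρL/A = (2.65×10^-8)(915)/(2.061e-04) = 0.1176 Ω
R₍-9.43₎ = R₍20₎(1 + αΔT) = 0.1176 × (1 + 0.0037×-29.4) = 0.1048 Ω
P = I²R = (375)² × 0.1048 = 14700 W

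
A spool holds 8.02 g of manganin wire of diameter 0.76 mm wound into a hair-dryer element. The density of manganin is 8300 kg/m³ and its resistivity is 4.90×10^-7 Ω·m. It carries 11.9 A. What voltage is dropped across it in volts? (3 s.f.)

27.4 V

A = π(d/2)² = π(3.8000e-04 m)² = 4.5365e-07 m²
L = m/(density·A) = 0.00802/(8300×4.5365e-07) = 2.13 m
R = ρL/A = (4.90×10^-7)(2.13)/(4.5365e-07) = 2.301 Ω
V = IR = 11.9 × 2.301 = 27.4 V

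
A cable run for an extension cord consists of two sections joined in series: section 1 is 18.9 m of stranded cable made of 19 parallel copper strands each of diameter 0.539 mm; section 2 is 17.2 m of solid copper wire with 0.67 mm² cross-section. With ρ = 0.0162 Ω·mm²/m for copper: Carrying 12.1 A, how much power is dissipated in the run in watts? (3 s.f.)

71.2 W

ρ = 0.0162 Ω·mm²/m = 1.62×10^-8 Ω·m
Section 1: A_strand = π(2.6950e-04)² = 2.282e-07 m²; R₁ = ρL/(N·A_s) = (1.62×10^-8)(18.9)/(19×2.282e-07) = 0.07062 Ω
Section 2: A = 0.67 mm² = 6.700e-07 m²
R₂ = (1.62×10^-8)(17.2)/(6.700e-07) = 0.4159 Ω
R = R₁ + R₂ = 0.4865 Ω
P = I²R = (12.1)² × 0.4865 = 71.2 W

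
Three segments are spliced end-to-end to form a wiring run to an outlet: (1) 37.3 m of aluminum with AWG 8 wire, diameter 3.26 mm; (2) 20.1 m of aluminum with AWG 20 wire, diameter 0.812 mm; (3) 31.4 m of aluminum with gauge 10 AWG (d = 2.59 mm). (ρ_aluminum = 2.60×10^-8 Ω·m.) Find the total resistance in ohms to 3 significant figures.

Seg 1: A = π(3.26/2 mm)² = π(1.6300e-03 m)² = 8.347e-06 m²
R_1 = (2.60×10^-8)(37.3)/(8.347e-06) = 0.1162 Ω
Seg 2: A = π(0.812/2 mm)² = π(4.0600e-04 m)² = 5.178e-07 m²
R_2 = (2.60×10^-8)(20.1)/(5.178e-07) = 1.009 Ω
Seg 3: A = π(2.59/2 mm)² = π(1.2950e-03 m)² = 5.269e-06 m²
R_3 = (2.60×10^-8)(31.4)/(5.269e-06) = 0.155 Ω
R_total = R_1 + R_2 + R_3 = 1.28 Ω

1.28 Ω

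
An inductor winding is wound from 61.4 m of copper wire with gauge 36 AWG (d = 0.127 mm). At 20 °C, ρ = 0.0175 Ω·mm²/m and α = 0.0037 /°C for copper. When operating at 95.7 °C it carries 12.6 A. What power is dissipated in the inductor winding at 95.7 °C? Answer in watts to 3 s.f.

17200 W

ρ = 0.0175 Ω·mm²/m = 1.75×10^-8 Ω·m
A = π(0.127/2 mm)² = π(6.3500e-05 m)² = 1.267e-08 m²
R₍20₎ = ρL/A = (1.75×10^-8)(61.4)/(1.267e-08) = 84.82 Ω
R₍95.7₎ = R₍20₎(1 + αΔT) = 84.82 × (1 + 0.0037×75.7) = 108.6 Ω
P = I²R = (12.6)² × 108.6 = 17200 W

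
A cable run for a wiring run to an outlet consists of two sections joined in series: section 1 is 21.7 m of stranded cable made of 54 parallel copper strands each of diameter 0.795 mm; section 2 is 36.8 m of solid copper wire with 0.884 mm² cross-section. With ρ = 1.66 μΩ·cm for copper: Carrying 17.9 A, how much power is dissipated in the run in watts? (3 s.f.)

ρ = 1.66 μΩ·cm = 1.66×10^-8 Ω·m
Section 1: A_strand = π(3.9750e-04)² = 4.964e-07 m²; R₁ = ρL/(N·A_s) = (1.66×10^-8)(21.7)/(54×4.964e-07) = 0.01344 Ω
Section 2: A = 0.884 mm² = 8.840e-07 m²
R₂ = (1.66×10^-8)(36.8)/(8.840e-07) = 0.691 Ω
R = R₁ + R₂ = 0.7045 Ω
P = I²R = (17.9)² × 0.7045 = 226 W

226 W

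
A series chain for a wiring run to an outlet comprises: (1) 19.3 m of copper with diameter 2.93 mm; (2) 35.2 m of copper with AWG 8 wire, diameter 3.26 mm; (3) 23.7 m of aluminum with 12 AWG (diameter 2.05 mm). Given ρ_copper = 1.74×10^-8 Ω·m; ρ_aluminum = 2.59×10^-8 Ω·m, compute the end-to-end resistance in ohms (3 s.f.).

0.309 Ω

Seg 1: A = π(d/2)² = π(1.4650e-03 m)² = 6.743e-06 m²
R_1 = (1.74×10^-8)(19.3)/(6.743e-06) = 0.04981 Ω
Seg 2: A = π(3.26/2 mm)² = π(1.6300e-03 m)² = 8.347e-06 m²
R_2 = (1.74×10^-8)(35.2)/(8.347e-06) = 0.07338 Ω
Seg 3: A = π(2.05/2 mm)² = π(1.0250e-03 m)² = 3.301e-06 m²
R_3 = (2.59×10^-8)(23.7)/(3.301e-06) = 0.186 Ω
R_total = R_1 + R_2 + R_3 = 0.309 Ω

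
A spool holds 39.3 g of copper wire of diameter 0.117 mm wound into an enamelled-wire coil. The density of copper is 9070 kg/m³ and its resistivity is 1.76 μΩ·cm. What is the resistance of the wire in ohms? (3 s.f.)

660 Ω

ρ = 1.76 μΩ·cm = 1.76×10^-8 Ω·m
A = π(d/2)² = π(5.8500e-05 m)² = 1.0751e-08 m²
L = m/(density·A) = 0.0393/(9070×1.0751e-08) = 403 m
R = ρL/A = (1.76×10^-8)(403)/(1.0751e-08) = 660 Ω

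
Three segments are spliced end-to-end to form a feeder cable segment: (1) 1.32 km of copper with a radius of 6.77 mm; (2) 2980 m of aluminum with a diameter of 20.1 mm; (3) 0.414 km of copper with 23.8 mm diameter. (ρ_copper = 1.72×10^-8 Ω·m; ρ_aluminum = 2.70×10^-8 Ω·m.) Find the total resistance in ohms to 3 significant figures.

Seg 1: A = πr² = π(6.7700e-03 m)² = 1.440e-04 m²
R_1 = (1.72×10^-8)(1320)/(1.440e-04) = 0.1577 Ω
Seg 2: A = π(d/2)² = π(1.0050e-02 m)² = 3.173e-04 m²
R_2 = (2.70×10^-8)(2980)/(3.173e-04) = 0.2536 Ω
Seg 3: A = π(d/2)² = π(1.1900e-02 m)² = 4.449e-04 m²
R_3 = (1.72×10^-8)(414)/(4.449e-04) = 0.01601 Ω
R_total = R_1 + R_2 + R_3 = 0.427 Ω

0.427 Ω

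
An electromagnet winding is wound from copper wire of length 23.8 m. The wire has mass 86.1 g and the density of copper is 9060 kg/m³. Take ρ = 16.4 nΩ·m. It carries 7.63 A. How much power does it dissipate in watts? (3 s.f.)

56.9 W

ρ = 16.4 nΩ·m = 1.64×10^-8 Ω·m
A = m/(density·L) = 0.0861/(9060×23.8) = 3.9930e-07 m²
R = ρL/A = (1.64×10^-8)(23.8)/(3.9930e-07) = 0.9775 Ω
P = I²R = (7.63)² × 0.9775 = 56.9 W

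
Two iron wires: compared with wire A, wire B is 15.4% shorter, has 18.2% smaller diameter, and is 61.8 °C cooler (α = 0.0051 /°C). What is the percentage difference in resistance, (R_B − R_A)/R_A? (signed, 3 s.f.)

R ∝ ρL/d² with ρ ∝ (1+αΔT), so R_B/R_A = (1 − 15.4/100) × (1 − 18.2/100)⁻² × (1 − 0.0051×61.8)
= 0.846 × 1.494 × 0.6848 = 0.8659
(R_B − R_A)/R_A = 0.8659 − 1 = -13.4%

-13.4%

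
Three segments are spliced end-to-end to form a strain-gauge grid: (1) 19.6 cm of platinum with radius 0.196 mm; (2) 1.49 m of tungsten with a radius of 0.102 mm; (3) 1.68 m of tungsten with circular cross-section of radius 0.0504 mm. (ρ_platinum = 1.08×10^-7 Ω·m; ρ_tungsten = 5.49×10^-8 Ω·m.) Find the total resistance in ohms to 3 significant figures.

Seg 1: A = πr² = π(1.9600e-04 m)² = 1.207e-07 m²
R_1 = (1.08×10^-7)(0.196)/(1.207e-07) = 0.1754 Ω
Seg 2: A = πr² = π(1.0200e-04 m)² = 3.269e-08 m²
R_2 = (5.49×10^-8)(1.49)/(3.269e-08) = 2.503 Ω
Seg 3: A = πr² = π(5.0400e-05 m)² = 7.980e-09 m²
R_3 = (5.49×10^-8)(1.68)/(7.980e-09) = 11.56 Ω
R_total = R_1 + R_2 + R_3 = 14.2 Ω

14.2 Ω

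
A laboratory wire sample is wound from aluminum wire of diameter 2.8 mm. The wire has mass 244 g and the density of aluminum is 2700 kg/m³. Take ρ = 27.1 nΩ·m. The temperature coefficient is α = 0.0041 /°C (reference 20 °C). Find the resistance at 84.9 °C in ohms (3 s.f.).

0.0818 Ω

ρ = 27.1 nΩ·m = 2.71×10^-8 Ω·m
A = π(d/2)² = π(1.4000e-03 m)² = 6.1575e-06 m²
L = m/(density·A) = 0.244/(2700×6.1575e-06) = 14.68 m
R = ρL/A = (2.71×10^-8)(14.68)/(6.1575e-06) = 0.06459 Ω
R(84.9 °C) = 0.06459 × (1 + 0.0041×64.9) = 0.0818 Ω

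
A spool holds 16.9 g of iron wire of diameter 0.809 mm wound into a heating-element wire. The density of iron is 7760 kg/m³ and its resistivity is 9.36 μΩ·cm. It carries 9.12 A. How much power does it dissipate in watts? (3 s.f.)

ρ = 9.36 μΩ·cm = 9.36×10^-8 Ω·m
A = π(d/2)² = π(4.0450e-04 m)² = 5.1403e-07 m²
L = m/(density·A) = 0.0169/(7760×5.1403e-07) = 4.237 m
R = ρL/A = (9.36×10^-8)(4.237)/(5.1403e-07) = 0.7715 Ω
P = I²R = (9.12)² × 0.7715 = 64.2 W

64.2 W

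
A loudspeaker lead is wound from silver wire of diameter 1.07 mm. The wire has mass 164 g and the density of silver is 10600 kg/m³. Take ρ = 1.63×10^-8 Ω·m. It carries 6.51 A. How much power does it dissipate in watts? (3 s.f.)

A = π(d/2)² = π(5.3500e-04 m)² = 8.9920e-07 m²
L = m/(density·A) = 0.164/(10600×8.9920e-07) = 17.21 m
R = ρL/A = (1.63×10^-8)(17.21)/(8.9920e-07) = 0.3119 Ω
P = I²R = (6.51)² × 0.3119 = 13.2 W

13.2 W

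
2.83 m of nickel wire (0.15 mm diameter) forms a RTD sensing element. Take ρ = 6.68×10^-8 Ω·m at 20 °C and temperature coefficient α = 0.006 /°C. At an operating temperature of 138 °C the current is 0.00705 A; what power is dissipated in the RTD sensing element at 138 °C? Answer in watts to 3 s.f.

9.08×10^-4 W

A = π(d/2)² = π(7.5000e-05 m)² = 1.767e-08 m²
R₍20₎ = ρL/A = (6.68×10^-8)(2.83)/(1.767e-08) = 10.7 Ω
R₍138₎ = R₍20₎(1 + αΔT) = 10.7 × (1 + 0.006×118) = 18.27 Ω
P = I²R = (0.00705)² × 18.27 = 9.08×10^-4 W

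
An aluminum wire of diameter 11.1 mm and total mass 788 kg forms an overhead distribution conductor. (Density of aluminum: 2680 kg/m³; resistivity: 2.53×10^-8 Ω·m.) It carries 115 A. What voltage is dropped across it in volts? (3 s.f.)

91.4 V

A = π(d/2)² = π(5.5500e-03 m)² = 9.6769e-05 m²
L = m/(density·A) = 788/(2680×9.6769e-05) = 3038 m
R = ρL/A = (2.53×10^-8)(3038)/(9.6769e-05) = 0.7944 Ω
V = IR = 115 × 0.7944 = 91.4 V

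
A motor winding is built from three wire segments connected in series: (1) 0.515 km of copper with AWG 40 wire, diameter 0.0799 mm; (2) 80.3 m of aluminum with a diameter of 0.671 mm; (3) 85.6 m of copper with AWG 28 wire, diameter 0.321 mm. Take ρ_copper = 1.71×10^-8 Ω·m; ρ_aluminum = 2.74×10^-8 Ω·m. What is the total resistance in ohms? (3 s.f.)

1780 Ω

Seg 1: A = π(0.0799/2 mm)² = π(3.9950e-05 m)² = 5.014e-09 m²
R_1 = (1.71×10^-8)(515)/(5.014e-09) = 1756 Ω
Seg 2: A = π(d/2)² = π(3.3550e-04 m)² = 3.536e-07 m²
R_2 = (2.74×10^-8)(80.3)/(3.536e-07) = 6.222 Ω
Seg 3: A = π(0.321/2 mm)² = π(1.6050e-04 m)² = 8.093e-08 m²
R_3 = (1.71×10^-8)(85.6)/(8.093e-08) = 18.09 Ω
R_total = R_1 + R_2 + R_3 = 1780 Ω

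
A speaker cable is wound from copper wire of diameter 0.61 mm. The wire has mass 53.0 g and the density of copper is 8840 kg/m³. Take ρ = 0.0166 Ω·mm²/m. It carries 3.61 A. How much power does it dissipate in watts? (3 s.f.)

ρ = 0.0166 Ω·mm²/m = 1.66×10^-8 Ω·m
A = π(d/2)² = π(3.0500e-04 m)² = 2.9225e-07 m²
L = m/(density·A) = 0.053/(8840×2.9225e-07) = 20.52 m
R = ρL/A = (1.66×10^-8)(20.52)/(2.9225e-07) = 1.165 Ω
P = I²R = (3.61)² × 1.165 = 15.2 W

15.2 W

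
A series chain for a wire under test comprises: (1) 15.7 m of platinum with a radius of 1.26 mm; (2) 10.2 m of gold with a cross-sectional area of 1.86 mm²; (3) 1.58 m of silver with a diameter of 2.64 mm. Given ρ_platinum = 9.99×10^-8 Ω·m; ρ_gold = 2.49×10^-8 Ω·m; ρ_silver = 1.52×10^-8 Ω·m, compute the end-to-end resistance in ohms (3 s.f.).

0.455 Ω

Seg 1: A = πr² = π(1.2600e-03 m)² = 4.988e-06 m²
R_1 = (9.99×10^-8)(15.7)/(4.988e-06) = 0.3145 Ω
Seg 2: A = 1.86 mm² = 1.860e-06 m²
R_2 = (2.49×10^-8)(10.2)/(1.860e-06) = 0.1365 Ω
Seg 3: A = π(d/2)² = π(1.3200e-03 m)² = 5.474e-06 m²
R_3 = (1.52×10^-8)(1.58)/(5.474e-06) = 0.004387 Ω
R_total = R_1 + R_2 + R_3 = 0.455 Ω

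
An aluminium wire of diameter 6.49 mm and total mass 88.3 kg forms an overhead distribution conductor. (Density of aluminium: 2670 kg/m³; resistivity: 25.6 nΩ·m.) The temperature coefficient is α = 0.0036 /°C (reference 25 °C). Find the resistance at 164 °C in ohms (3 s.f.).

1.16 Ω

ρ = 25.6 nΩ·m = 2.56×10^-8 Ω·m
A = π(d/2)² = π(3.2450e-03 m)² = 3.3081e-05 m²
L = m/(density·A) = 88.3/(2670×3.3081e-05) = 999.7 m
R = ρL/A = (2.56×10^-8)(999.7)/(3.3081e-05) = 0.7736 Ω
R(164 °C) = 0.7736 × (1 + 0.0036×139) = 1.16 Ω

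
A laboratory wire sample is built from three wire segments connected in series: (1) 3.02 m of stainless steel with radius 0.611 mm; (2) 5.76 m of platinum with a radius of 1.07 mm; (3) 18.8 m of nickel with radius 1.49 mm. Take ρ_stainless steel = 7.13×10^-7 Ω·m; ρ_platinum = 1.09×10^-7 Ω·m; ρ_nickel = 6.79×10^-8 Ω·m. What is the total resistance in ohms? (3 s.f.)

2.19 Ω

Seg 1: A = πr² = π(6.1100e-04 m)² = 1.173e-06 m²
R_1 = (7.13×10^-7)(3.02)/(1.173e-06) = 1.836 Ω
Seg 2: A = πr² = π(1.0700e-03 m)² = 3.597e-06 m²
R_2 = (1.09×10^-7)(5.76)/(3.597e-06) = 0.1746 Ω
Seg 3: A = πr² = π(1.4900e-03 m)² = 6.975e-06 m²
R_3 = (6.79×10^-8)(18.8)/(6.975e-06) = 0.183 Ω
R_total = R_1 + R_2 + R_3 = 2.19 Ω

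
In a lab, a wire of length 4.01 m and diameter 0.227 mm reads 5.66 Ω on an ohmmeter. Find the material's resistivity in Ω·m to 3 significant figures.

A = π(d/2)² = π(1.1350e-04 m)² = 4.047e-08 m²
ρ = RA/L = (5.66)(4.047e-08)/(4.01) = 5.71×10^-8 Ω·m

5.71×10^-8 Ω·m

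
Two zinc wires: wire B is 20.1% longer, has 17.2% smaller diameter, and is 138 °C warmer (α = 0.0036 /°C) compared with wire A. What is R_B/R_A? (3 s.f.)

R ∝ ρL/d² with ρ ∝ (1+αΔT), so R_B/R_A = (1 + 20.1/100) × (1 − 17.2/100)⁻² × (1 + 0.0036×138)
= 1.201 × 1.459 × 1.497 = 2.62

2.62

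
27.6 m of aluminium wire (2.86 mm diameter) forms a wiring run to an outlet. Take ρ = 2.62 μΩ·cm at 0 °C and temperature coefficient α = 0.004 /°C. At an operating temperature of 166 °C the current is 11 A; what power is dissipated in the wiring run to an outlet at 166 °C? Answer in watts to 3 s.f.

22.7 W

ρ = 2.62 μΩ·cm = 2.62×10^-8 Ω·m
A = π(d/2)² = π(1.4300e-03 m)² = 6.424e-06 m²
R₍0₎ = ρL/A = (2.62×10^-8)(27.6)/(6.424e-06) = 0.1126 Ω
R₍166₎ = R₍0₎(1 + αΔT) = 0.1126 × (1 + 0.004×166) = 0.1873 Ω
P = I²R = (11)² × 0.1873 = 22.7 W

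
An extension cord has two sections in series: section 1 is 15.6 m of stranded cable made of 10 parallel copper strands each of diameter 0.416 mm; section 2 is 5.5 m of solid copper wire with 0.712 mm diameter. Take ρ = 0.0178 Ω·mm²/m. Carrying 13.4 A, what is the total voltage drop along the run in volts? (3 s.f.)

6.03 V

ρ = 0.0178 Ω·mm²/m = 1.78×10^-8 Ω·m
Section 1: A_strand = π(2.0800e-04)² = 1.359e-07 m²; R₁ = ρL/(N·A_s) = (1.78×10^-8)(15.6)/(10×1.359e-07) = 0.2043 Ω
Section 2: A = π(d/2)² = π(3.5600e-04 m)² = 3.982e-07 m²
R₂ = (1.78×10^-8)(5.5)/(3.982e-07) = 0.2459 Ω
R = R₁ + R₂ = 0.4502 Ω
V = IR = 13.4 × 0.4502 = 6.03 V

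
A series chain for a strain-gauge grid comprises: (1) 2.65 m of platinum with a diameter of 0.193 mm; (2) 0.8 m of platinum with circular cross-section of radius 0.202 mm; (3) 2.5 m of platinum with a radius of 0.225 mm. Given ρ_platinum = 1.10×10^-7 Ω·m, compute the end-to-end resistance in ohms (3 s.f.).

Seg 1: A = π(d/2)² = π(9.6500e-05 m)² = 2.926e-08 m²
R_1 = (1.10×10^-7)(2.65)/(2.926e-08) = 9.964 Ω
Seg 2: A = πr² = π(2.0200e-04 m)² = 1.282e-07 m²
R_2 = (1.10×10^-7)(0.8)/(1.282e-07) = 0.6865 Ω
Seg 3: A = πr² = π(2.2500e-04 m)² = 1.590e-07 m²
R_3 = (1.10×10^-7)(2.5)/(1.590e-07) = 1.729 Ω
R_total = R_1 + R_2 + R_3 = 12.4 Ω

12.4 Ω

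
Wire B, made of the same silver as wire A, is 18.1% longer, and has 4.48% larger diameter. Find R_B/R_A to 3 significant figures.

1.08

R ∝ L/d², so R_B/R_A = (1 + 18.1/100) × (1 + 4.48/100)⁻²
= 1.181 × 0.9161 = 1.08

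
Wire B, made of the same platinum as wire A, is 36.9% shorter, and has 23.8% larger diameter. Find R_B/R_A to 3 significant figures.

0.412

R ∝ L/d², so R_B/R_A = (1 − 36.9/100) × (1 + 23.8/100)⁻²
= 0.631 × 0.6525 = 0.412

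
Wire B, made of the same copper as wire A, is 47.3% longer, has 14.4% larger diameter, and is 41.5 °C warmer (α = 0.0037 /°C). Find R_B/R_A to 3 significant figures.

R ∝ ρL/d² with ρ ∝ (1+αΔT), so R_B/R_A = (1 + 47.3/100) × (1 + 14.4/100)⁻² × (1 + 0.0037×41.5)
= 1.473 × 0.7641 × 1.154 = 1.30

1.30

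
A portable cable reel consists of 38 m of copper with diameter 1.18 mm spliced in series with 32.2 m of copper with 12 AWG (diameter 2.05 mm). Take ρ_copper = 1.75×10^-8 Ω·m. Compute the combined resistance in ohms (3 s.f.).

Segment 1: A = π(d/2)² = π(5.9000e-04 m)² = 1.094e-06 m²
R₁ = ρL/A = (1.75×10^-8)(38)/(1.094e-06) = 0.6081 Ω
Segment 2: A = π(2.05/2 mm)² = π(1.0250e-03 m)² = 3.301e-06 m²
R₂ = (1.75×10^-8)(32.2)/(3.301e-06) = 0.1707 Ω
R = R₁ + R₂ = 0.779 Ω

0.779 Ω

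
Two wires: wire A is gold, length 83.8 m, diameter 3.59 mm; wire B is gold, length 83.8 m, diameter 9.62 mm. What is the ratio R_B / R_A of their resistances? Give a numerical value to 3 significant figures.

R ∝ ρL/d², so R_B/R_A = (d_A/d_B)²
= (3.59/9.62)² = 0.139

0.139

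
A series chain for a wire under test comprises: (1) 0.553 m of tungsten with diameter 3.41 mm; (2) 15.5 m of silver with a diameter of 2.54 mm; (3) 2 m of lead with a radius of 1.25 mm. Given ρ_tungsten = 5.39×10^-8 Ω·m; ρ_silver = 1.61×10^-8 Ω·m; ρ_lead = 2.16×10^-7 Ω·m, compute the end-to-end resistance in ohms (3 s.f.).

Seg 1: A = π(d/2)² = π(1.7050e-03 m)² = 9.133e-06 m²
R_1 = (5.39×10^-8)(0.553)/(9.133e-06) = 0.003264 Ω
Seg 2: A = π(d/2)² = π(1.2700e-03 m)² = 5.067e-06 m²
R_2 = (1.61×10^-8)(15.5)/(5.067e-06) = 0.04925 Ω
Seg 3: A = πr² = π(1.2500e-03 m)² = 4.909e-06 m²
R_3 = (2.16×10^-7)(2)/(4.909e-06) = 0.08801 Ω
R_total = R_1 + R_2 + R_3 = 0.141 Ω

0.141 Ω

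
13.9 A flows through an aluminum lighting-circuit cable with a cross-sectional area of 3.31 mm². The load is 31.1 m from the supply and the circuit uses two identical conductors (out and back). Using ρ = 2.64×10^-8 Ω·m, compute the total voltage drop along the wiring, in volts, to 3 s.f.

A = 3.31 mm² = 3.310e-06 m²
Total conductor length (both ways) L = 2 × 31.1 = 62.2 m
R = ρL/A = (2.64×10^-8)(62.2)/(3.310e-06) = 0.4961 Ω
V = IR = 13.9 × 0.4961 = 6.90 V

6.90 V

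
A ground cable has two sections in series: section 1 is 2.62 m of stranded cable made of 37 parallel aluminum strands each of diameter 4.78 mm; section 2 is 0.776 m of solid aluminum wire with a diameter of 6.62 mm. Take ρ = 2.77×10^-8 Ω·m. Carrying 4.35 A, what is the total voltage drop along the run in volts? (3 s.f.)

0.00319 V

Section 1: A_strand = π(2.3900e-03)² = 1.795e-05 m²; R₁ = ρL/(N·A_s) = (2.77×10^-8)(2.62)/(37×1.795e-05) = 1.093×10^-4 Ω
Section 2: A = π(d/2)² = π(3.3100e-03 m)² = 3.442e-05 m²
R₂ = (2.77×10^-8)(0.776)/(3.442e-05) = 6.245×10^-4 Ω
R = R₁ + R₂ = 7.338×10^-4 Ω
V = IR = 4.35 × 7.338×10^-4 = 0.00319 V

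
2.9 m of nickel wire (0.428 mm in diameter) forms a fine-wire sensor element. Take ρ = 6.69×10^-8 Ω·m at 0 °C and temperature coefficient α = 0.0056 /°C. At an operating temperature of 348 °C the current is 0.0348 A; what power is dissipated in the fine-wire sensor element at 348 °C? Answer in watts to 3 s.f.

A = π(d/2)² = π(2.1400e-04 m)² = 1.439e-07 m²
R₍0₎ = ρL/A = (6.69×10^-8)(2.9)/(1.439e-07) = 1.348 Ω
R₍348₎ = R₍0₎(1 + αΔT) = 1.348 × (1 + 0.0056×348) = 3.976 Ω
P = I²R = (0.0348)² × 3.976 = 0.00482 W

0.00482 W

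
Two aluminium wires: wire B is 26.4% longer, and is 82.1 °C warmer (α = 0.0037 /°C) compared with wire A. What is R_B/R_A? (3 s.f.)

1.65

R ∝ ρL/d² with ρ ∝ (1+αΔT), so R_B/R_A = (1 + 26.4/100) × (1 + 0.0037×82.1)
= 1.264 × 1.304 = 1.65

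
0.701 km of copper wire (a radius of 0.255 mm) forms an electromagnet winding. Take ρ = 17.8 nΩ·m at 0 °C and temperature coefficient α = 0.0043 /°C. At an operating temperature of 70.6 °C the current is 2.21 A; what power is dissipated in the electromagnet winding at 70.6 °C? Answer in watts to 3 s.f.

389 W

ρ = 17.8 nΩ·m = 1.78×10^-8 Ω·m
A = πr² = π(2.5500e-04 m)² = 2.043e-07 m²
R₍0₎ = ρL/A = (1.78×10^-8)(701)/(2.043e-07) = 61.08 Ω
R₍70.6₎ = R₍0₎(1 + αΔT) = 61.08 × (1 + 0.0043×70.6) = 79.62 Ω
P = I²R = (2.21)² × 79.62 = 389 W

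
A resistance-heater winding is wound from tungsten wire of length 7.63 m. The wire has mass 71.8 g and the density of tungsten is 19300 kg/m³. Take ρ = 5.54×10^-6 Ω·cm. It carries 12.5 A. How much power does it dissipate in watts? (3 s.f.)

ρ = 5.54×10^-6 Ω·cm = 5.54×10^-8 Ω·m
A = m/(density·L) = 0.0718/(19300×7.63) = 4.8758e-07 m²
R = ρL/A = (5.54×10^-8)(7.63)/(4.8758e-07) = 0.8669 Ω
P = I²R = (12.5)² × 0.8669 = 135 W

135 W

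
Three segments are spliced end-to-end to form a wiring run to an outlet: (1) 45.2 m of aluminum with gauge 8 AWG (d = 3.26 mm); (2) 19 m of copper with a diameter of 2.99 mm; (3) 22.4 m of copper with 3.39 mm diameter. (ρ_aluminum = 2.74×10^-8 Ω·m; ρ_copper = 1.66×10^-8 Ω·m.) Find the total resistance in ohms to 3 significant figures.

0.234 Ω

Seg 1: A = π(3.26/2 mm)² = π(1.6300e-03 m)² = 8.347e-06 m²
R_1 = (2.74×10^-8)(45.2)/(8.347e-06) = 0.1484 Ω
Seg 2: A = π(d/2)² = π(1.4950e-03 m)² = 7.022e-06 m²
R_2 = (1.66×10^-8)(19)/(7.022e-06) = 0.04492 Ω
Seg 3: A = π(d/2)² = π(1.6950e-03 m)² = 9.026e-06 m²
R_3 = (1.66×10^-8)(22.4)/(9.026e-06) = 0.0412 Ω
R_total = R_1 + R_2 + R_3 = 0.234 Ω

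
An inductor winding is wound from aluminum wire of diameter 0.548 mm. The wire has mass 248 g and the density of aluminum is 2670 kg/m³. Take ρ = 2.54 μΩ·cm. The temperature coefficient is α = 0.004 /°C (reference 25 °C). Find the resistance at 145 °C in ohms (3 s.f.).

ρ = 2.54 μΩ·cm = 2.54×10^-8 Ω·m
A = π(d/2)² = π(2.7400e-04 m)² = 2.3586e-07 m²
L = m/(density·A) = 0.248/(2670×2.3586e-07) = 393.8 m
R = ρL/A = (2.54×10^-8)(393.8)/(2.3586e-07) = 42.41 Ω
R(145 °C) = 42.41 × (1 + 0.004×120) = 62.8 Ω

62.8 Ω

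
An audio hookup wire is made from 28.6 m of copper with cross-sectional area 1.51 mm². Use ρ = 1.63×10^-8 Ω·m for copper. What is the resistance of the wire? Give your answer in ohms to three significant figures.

0.309 Ω

A = 1.51 mm² = 1.510e-06 m²
R = ρL/A = (1.63×10^-8)(28.6 m)/(1.510e-06 m²) = 0.309 Ω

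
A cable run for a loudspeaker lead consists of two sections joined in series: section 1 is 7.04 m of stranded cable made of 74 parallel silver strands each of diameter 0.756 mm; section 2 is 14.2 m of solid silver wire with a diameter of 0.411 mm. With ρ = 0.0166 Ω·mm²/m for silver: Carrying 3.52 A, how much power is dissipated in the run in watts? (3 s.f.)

ρ = 0.0166 Ω·mm²/m = 1.66×10^-8 Ω·m
Section 1: A_strand = π(3.7800e-04)² = 4.489e-07 m²; R₁ = ρL/(N·A_s) = (1.66×10^-8)(7.04)/(74×4.489e-07) = 0.003518 Ω
Section 2: A = π(d/2)² = π(2.0550e-04 m)² = 1.327e-07 m²
R₂ = (1.66×10^-8)(14.2)/(1.327e-07) = 1.777 Ω
R = R₁ + R₂ = 1.78 Ω
P = I²R = (3.52)² × 1.78 = 22.1 W

22.1 W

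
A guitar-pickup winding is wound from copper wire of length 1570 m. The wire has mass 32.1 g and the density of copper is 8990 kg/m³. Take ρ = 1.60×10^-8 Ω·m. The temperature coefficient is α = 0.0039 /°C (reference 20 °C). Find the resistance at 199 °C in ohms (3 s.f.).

A = m/(density·L) = 0.0321/(8990×1570) = 2.2743e-09 m²
R = ρL/A = (1.60×10^-8)(1570)/(2.2743e-09) = 11050 Ω
R(199 °C) = 11050 × (1 + 0.0039×179) = 18800 Ω

18800 Ω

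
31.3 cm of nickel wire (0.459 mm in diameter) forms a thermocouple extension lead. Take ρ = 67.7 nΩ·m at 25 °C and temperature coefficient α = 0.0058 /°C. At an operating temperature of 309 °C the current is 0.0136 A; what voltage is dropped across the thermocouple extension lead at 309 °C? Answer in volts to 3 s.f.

ρ = 67.7 nΩ·m = 6.77×10^-8 Ω·m
A = π(d/2)² = π(2.2950e-04 m)² = 1.655e-07 m²
R₍25₎ = ρL/A = (6.77×10^-8)(0.313)/(1.655e-07) = 0.1281 Ω
R₍309₎ = R₍25₎(1 + αΔT) = 0.1281 × (1 + 0.0058×284) = 0.339 Ω
V = IR = 0.0136 × 0.339 = 0.00461 V

0.00461 V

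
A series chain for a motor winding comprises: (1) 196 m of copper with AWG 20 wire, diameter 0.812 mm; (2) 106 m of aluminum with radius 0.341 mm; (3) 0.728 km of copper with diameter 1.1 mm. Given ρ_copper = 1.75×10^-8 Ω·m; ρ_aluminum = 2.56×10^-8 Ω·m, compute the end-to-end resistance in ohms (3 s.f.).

Seg 1: A = π(0.812/2 mm)² = π(4.0600e-04 m)² = 5.178e-07 m²
R_1 = (1.75×10^-8)(196)/(5.178e-07) = 6.624 Ω
Seg 2: A = πr² = π(3.4100e-04 m)² = 3.653e-07 m²
R_2 = (2.56×10^-8)(106)/(3.653e-07) = 7.428 Ω
Seg 3: A = π(d/2)² = π(5.5000e-04 m)² = 9.503e-07 m²
R_3 = (1.75×10^-8)(728)/(9.503e-07) = 13.41 Ω
R_total = R_1 + R_2 + R_3 = 27.5 Ω

27.5 Ω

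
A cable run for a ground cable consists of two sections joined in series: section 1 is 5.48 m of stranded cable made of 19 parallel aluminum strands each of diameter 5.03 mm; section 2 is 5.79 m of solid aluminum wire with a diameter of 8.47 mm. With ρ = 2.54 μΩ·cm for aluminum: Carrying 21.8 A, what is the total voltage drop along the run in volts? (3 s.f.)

0.0649 V

ρ = 2.54 μΩ·cm = 2.54×10^-8 Ω·m
Section 1: A_strand = π(2.5150e-03)² = 1.987e-05 m²; R₁ = ρL/(N·A_s) = (2.54×10^-8)(5.48)/(19×1.987e-05) = 3.687×10^-4 Ω
Section 2: A = π(d/2)² = π(4.2350e-03 m)² = 5.635e-05 m²
R₂ = (2.54×10^-8)(5.79)/(5.635e-05) = 0.00261 Ω
R = R₁ + R₂ = 0.002979 Ω
V = IR = 21.8 × 0.002979 = 0.0649 V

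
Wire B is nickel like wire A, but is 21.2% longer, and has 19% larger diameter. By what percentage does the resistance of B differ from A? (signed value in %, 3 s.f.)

R ∝ L/d², so R_B/R_A = (1 + 21.2/100) × (1 + 19/100)⁻²
= 1.212 × 0.7062 = 0.8559
(R_B − R_A)/R_A = 0.8559 − 1 = -14.4%

-14.4%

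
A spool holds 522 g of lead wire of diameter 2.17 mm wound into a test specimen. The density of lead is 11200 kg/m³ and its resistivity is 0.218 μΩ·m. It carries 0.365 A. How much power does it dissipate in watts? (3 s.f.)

0.0990 W

ρ = 0.218 μΩ·m = 2.18×10^-7 Ω·m
A = π(d/2)² = π(1.0850e-03 m)² = 3.6984e-06 m²
L = m/(density·A) = 0.522/(11200×3.6984e-06) = 12.6 m
R = ρL/A = (2.18×10^-7)(12.6)/(3.6984e-06) = 0.7428 Ω
P = I²R = (0.365)² × 0.7428 = 0.0990 W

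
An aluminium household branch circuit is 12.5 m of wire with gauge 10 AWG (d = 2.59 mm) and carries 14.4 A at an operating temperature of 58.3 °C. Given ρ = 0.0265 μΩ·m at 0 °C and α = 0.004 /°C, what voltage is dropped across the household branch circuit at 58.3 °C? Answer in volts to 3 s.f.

1.12 V

ρ = 0.0265 μΩ·m = 2.65×10^-8 Ω·m
A = π(2.59/2 mm)² = π(1.2950e-03 m)² = 5.269e-06 m²
R₍0₎ = ρL/A = (2.65×10^-8)(12.5)/(5.269e-06) = 0.06287 Ω
R₍58.3₎ = R₍0₎(1 + αΔT) = 0.06287 × (1 + 0.004×58.3) = 0.07754 Ω
V = IR = 14.4 × 0.07754 = 1.12 V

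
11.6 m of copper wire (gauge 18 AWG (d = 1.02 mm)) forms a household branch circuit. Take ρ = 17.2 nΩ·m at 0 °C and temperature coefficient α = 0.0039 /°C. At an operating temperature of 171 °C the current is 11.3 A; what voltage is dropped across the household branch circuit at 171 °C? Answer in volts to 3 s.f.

4.60 V

ρ = 17.2 nΩ·m = 1.72×10^-8 Ω·m
A = π(1.02/2 mm)² = π(5.1000e-04 m)² = 8.171e-07 m²
R₍0₎ = ρL/A = (1.72×10^-8)(11.6)/(8.171e-07) = 0.2442 Ω
R₍171₎ = R₍0₎(1 + αΔT) = 0.2442 × (1 + 0.0039×171) = 0.407 Ω
V = IR = 11.3 × 0.407 = 4.60 V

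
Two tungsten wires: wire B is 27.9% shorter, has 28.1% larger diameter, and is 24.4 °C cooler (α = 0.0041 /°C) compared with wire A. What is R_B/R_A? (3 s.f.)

R ∝ ρL/d² with ρ ∝ (1+αΔT), so R_B/R_A = (1 − 27.9/100) × (1 + 28.1/100)⁻² × (1 − 0.0041×24.4)
= 0.721 × 0.6094 × 0.9 = 0.395

0.395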